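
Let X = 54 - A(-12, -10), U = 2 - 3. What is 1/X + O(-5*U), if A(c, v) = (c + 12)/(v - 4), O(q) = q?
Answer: 271/54 ≈ 5.0185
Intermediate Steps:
U = -1
A(c, v) = (12 + c)/(-4 + v)
X = 54 (X = 54 - (12 - 12)/(-4 - 10) = 54 - 0/(-14) = 54 - (-1)*0/14 = 54 - 1*0 = 54 + 0 = 54)
1/X + O(-5*U) = 1/54 - 5*(-1) = 1/54 + 5 = 271/54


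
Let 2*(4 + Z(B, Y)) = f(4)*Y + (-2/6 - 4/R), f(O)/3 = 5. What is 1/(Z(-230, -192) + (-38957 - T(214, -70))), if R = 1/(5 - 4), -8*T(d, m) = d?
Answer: -12/484517 ≈ -2.4767e-5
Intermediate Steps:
T(d, m) = -d/8
f(O) = 15 (f(O) = 3*5 = 15)
R = 1 (R = 1/1 = 1)
Z(B, Y) = -37/6 + 15*Y/2 (Z(B, Y) = -4 + (15*Y + (-2/6 - 4/1))/2 = -4 + (15*Y + (-2*⅙ - 4*1))/2 = -4 + (15*Y + (-⅓ - 4))/2 = -4 + (15*Y - 13/3)/2 = -4 + (-13/3 + 15*Y)/2 = -4 + (-13/6 + 15*Y/2) = -37/6 + 15*Y/2)
1/(Z(-230, -192) + (-38957 - T(214, -70))) = 1/((-37/6 + (15/2)*(-192)) + (-38957 - (-1)*214/8)) = 1/((-37/6 - 1440) + (-38957 - 1*(-107/4))) = 1/(-8677/6 + (-38957 + 107/4)) = 1/(-8677/6 - 155721/4) = 1/(-484517/12) = -12/484517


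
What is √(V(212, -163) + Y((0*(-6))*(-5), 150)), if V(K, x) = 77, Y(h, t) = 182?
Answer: √259 ≈ 16.093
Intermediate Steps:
√(V(212, -163) + Y((0*(-6))*(-5), 150)) = √(77 + 182) = √259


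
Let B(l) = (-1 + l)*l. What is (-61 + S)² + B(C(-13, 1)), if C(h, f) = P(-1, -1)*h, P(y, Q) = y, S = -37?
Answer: 9760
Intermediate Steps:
C(h, f) = -h
B(l) = l*(-1 + l)
(-61 + S)² + B(C(-13, 1)) = (-61 - 37)² + (-1*(-13))*(-1 - 1*(-13)) = (-98)² + 13*(-1 + 13) = 9604 + 13*12 = 9604 + 156 = 9760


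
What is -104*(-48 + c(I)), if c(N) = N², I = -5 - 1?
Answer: 1248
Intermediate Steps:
I = -6
-104*(-48 + c(I)) = -104*(-48 + (-6)²) = -104*(-48 + 36) = -104*(-12) = 1248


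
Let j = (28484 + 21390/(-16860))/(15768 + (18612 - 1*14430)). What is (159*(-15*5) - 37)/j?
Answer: -8941116520/1067153 ≈ -8378.5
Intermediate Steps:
j = 1067153/747460 (j = (28484 + 21390*(-1/16860))/(15768 + (18612 - 14430)) = (28484 - 713/562)/(15768 + 4182) = (16007295/562)/19950 = (16007295/562)*(1/19950) = 1067153/747460 ≈ 1.4277)
(159*(-15*5) - 37)/j = (159*(-15*5) - 37)/(1067153/747460) = (159*(-75) - 37)*(747460/1067153) = (-11925 - 37)*(747460/1067153) = -11962*747460/1067153 = -8941116520/1067153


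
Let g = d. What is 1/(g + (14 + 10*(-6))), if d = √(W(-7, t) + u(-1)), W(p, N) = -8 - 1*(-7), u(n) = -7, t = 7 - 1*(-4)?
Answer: -23/1062 - I*√2/1062 ≈ -0.021657 - 0.0013317*I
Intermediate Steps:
t = 11 (t = 7 + 4 = 11)
W(p, N) = -1 (W(p, N) = -8 + 7 = -1)
d = 2*I*√2 (d = √(-1 - 7) = √(-8) = 2*I*√2 ≈ 2.8284*I)
g = 2*I*√2 ≈ 2.8284*I
1/(g + (14 + 10*(-6))) = 1/(2*I*√2 + (14 + 10*(-6))) = 1/(2*I*√2 + (14 - 60)) = 1/(2*I*√2 - 46) = 1/(-46 + 2*I*√2)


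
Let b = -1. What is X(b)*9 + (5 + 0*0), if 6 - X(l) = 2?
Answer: 41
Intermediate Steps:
X(l) = 4 (X(l) = 6 - 1*2 = 6 - 2 = 4)
X(b)*9 + (5 + 0*0) = 4*9 + (5 + 0*0) = 36 + (5 + 0) = 36 + 5 = 41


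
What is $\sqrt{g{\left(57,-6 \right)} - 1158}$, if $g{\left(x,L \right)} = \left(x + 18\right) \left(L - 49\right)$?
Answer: $3 i \sqrt{587} \approx 72.684 i$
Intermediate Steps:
$g{\left(x,L \right)} = \left(-49 + L\right) \left(18 + x\right)$ ($g{\left(x,L \right)} = \left(18 + x\right) \left(-49 + L\right) = \left(-49 + L\right) \left(18 + x\right)$)
$\sqrt{g{\left(57,-6 \right)} - 1158} = \sqrt{\left(-882 - 2793 + 18 \left(-6\right) - 342\right) - 1158} = \sqrt{\left(-882 - 2793 - 108 - 342\right) - 1158} = \sqrt{-4125 - 1158} = \sqrt{-5283} = 3 i \sqrt{587}$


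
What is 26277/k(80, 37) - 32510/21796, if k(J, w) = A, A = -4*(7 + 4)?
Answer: -143540983/239756 ≈ -598.70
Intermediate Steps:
A = -44 (A = -4*11 = -44)
k(J, w) = -44
26277/k(80, 37) - 32510/21796 = 26277/(-44) - 32510/21796 = 26277*(-1/44) - 32510*1/21796 = -26277/44 - 16255/10898 = -143540983/239756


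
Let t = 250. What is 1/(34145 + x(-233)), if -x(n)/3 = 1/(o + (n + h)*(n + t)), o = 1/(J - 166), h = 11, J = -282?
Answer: 1690753/57730762529 ≈ 2.9287e-5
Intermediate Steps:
o = -1/448 (o = 1/(-282 - 166) = 1/(-448) = -1/448 ≈ -0.0022321)
x(n) = -3/(-1/448 + (11 + n)*(250 + n)) (x(n) = -3/(-1/448 + (n + 11)*(n + 250)) = -3/(-1/448 + (11 + n)*(250 + n)))
1/(34145 + x(-233)) = 1/(34145 - 1344/(1231999 + 448*(-233)**2 + 116928*(-233))) = 1/(34145 - 1344/(1231999 + 448*54289 - 27244224)) = 1/(34145 - 1344/(1231999 + 24321472 - 27244224)) = 1/(34145 - 1344/(-1690753)) = 1/(34145 - 1344*(-1/1690753)) = 1/(34145 + 1344/1690753) = 1/(57730762529/1690753) = 1690753/57730762529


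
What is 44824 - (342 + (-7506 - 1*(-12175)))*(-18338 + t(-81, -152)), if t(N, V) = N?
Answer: 92342433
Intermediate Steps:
44824 - (342 + (-7506 - 1*(-12175)))*(-18338 + t(-81, -152)) = 44824 - (342 + (-7506 - 1*(-12175)))*(-18338 - 81) = 44824 - (342 + (-7506 + 12175))*(-18419) = 44824 - (342 + 4669)*(-18419) = 44824 - 5011*(-18419) = 44824 - 1*(-92297609) = 44824 + 92297609 = 92342433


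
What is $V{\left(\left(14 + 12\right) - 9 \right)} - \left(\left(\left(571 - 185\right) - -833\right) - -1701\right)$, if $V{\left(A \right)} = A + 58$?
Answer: $-2845$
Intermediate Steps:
$V{\left(A \right)} = 58 + A$
$V{\left(\left(14 + 12\right) - 9 \right)} - \left(\left(\left(571 - 185\right) - -833\right) - -1701\right) = \left(58 + \left(\left(14 + 12\right) - 9\right)\right) - \left(\left(\left(571 - 185\right) - -833\right) - -1701\right) = \left(58 + \left(26 - 9\right)\right) - \left(\left(386 + 833\right) + 1701\right) = \left(58 + 17\right) - \left(1219 + 1701\right) = 75 - 2920 = -2845$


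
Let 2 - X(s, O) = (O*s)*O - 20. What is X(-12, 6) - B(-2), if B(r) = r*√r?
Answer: 454 + 2*I*√2 ≈ 454.0 + 2.8284*I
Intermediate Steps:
B(r) = r^(3/2)
X(s, O) = 22 - s*O² (X(s, O) = 2 - ((O*s)*O - 20) = 2 - (s*O² - 20) = 2 - (-20 + s*O²) = 2 + (20 - s*O²) = 22 - s*O²)
X(-12, 6) - B(-2) = (22 - 1*(-12)*6²) - (-2)^(3/2) = (22 - 1*(-12)*36) - (-2)*I*√2 = (22 + 432) + 2*I*√2 = 454 + 2*I*√2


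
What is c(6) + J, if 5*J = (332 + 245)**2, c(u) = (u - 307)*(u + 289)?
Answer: -111046/5 ≈ -22209.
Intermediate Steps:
c(u) = (-307 + u)*(289 + u)
J = 332929/5 (J = (332 + 245)**2/5 = (1/5)*577**2 = (1/5)*332929 = 332929/5 ≈ 66586.)
c(6) + J = (-88723 + 6**2 - 18*6) + 332929/5 = (-88723 + 36 - 108) + 332929/5 = -88795 + 332929/5 = -111046/5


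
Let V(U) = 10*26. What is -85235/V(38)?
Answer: -17047/52 ≈ -327.83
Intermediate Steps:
V(U) = 260
-85235/V(38) = -85235/260 = -85235*1/260 = -17047/52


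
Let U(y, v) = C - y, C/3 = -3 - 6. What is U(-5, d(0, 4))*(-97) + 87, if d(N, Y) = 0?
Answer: 2221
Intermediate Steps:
C = -27 (C = 3*(-3 - 6) = 3*(-9) = -27)
U(y, v) = -27 - y
U(-5, d(0, 4))*(-97) + 87 = (-27 - 1*(-5))*(-97) + 87 = (-27 + 5)*(-97) + 87 = -22*(-97) + 87 = 2134 + 87 = 2221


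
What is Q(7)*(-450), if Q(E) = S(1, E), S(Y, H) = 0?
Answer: 0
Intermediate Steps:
Q(E) = 0
Q(7)*(-450) = 0*(-450) = 0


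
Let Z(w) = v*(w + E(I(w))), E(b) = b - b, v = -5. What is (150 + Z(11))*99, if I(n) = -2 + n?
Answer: 9405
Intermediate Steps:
E(b) = 0
Z(w) = -5*w (Z(w) = -5*(w + 0) = -5*w)
(150 + Z(11))*99 = (150 - 5*11)*99 = (150 - 55)*99 = 95*99 = 9405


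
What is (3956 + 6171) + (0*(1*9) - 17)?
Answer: 10110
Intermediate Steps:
(3956 + 6171) + (0*(1*9) - 17) = 10127 + (0*9 - 17) = 10127 + (0 - 17) = 10127 - 17 = 10110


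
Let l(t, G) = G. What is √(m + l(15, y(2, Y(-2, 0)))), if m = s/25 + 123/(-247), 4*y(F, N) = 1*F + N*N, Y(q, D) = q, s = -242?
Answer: I*√52943462/2470 ≈ 2.9458*I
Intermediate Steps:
y(F, N) = F/4 + N²/4 (y(F, N) = (1*F + N*N)/4 = (F + N²)/4 = F/4 + N²/4)
m = -62849/6175 (m = -242/25 + 123/(-247) = -242*1/25 + 123*(-1/247) = -242/25 - 123/247 = -62849/6175 ≈ -10.178)
√(m + l(15, y(2, Y(-2, 0)))) = √(-62849/6175 + ((¼)*2 + (¼)*(-2)²)) = √(-62849/6175 + (½ + (¼)*4)) = √(-62849/6175 + (½ + 1)) = √(-62849/6175 + 3/2) = √(-107173/12350) = I*√52943462/2470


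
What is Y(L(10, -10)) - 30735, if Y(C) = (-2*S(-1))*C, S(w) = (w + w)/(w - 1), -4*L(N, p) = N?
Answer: -30730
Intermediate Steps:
L(N, p) = -N/4
S(w) = 2*w/(-1 + w) (S(w) = (2*w)/(-1 + w) = 2*w/(-1 + w))
Y(C) = -2*C (Y(C) = (-4*(-1)/(-1 - 1))*C = (-4*(-1)/(-2))*C = (-4*(-1)*(-1)/2)*C = (-2*1)*C = -2*C)
Y(L(10, -10)) - 30735 = -(-1)*10/2 - 30735 = -2*(-5/2) - 30735 = 5 - 30735 = -30730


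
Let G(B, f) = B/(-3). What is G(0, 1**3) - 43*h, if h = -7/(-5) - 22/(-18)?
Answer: -5074/45 ≈ -112.76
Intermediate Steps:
G(B, f) = -B/3 (G(B, f) = B*(-1/3) = -B/3)
h = 118/45 (h = -7*(-1/5) - 22*(-1/18) = 7/5 + 11/9 = 118/45 ≈ 2.6222)
G(0, 1**3) - 43*h = -1/3*0 - 43*118/45 = 0 - 5074/45 = -5074/45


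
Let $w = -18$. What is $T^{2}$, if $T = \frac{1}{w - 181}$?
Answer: $\frac{1}{39601} \approx 2.5252 \cdot 10^{-5}$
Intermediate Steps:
$T = - \frac{1}{199}$ ($T = \frac{1}{-18 - 181} = \frac{1}{-199} = - \frac{1}{199} \approx -0.0050251$)
$T^{2} = \left(- \frac{1}{199}\right)^{2} = \frac{1}{39601}$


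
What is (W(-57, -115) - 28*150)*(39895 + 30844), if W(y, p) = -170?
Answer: -309129430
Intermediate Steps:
(W(-57, -115) - 28*150)*(39895 + 30844) = (-170 - 28*150)*(39895 + 30844) = (-170 - 4200)*70739 = -4370*70739 = -309129430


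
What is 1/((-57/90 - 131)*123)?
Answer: -10/161909 ≈ -6.1763e-5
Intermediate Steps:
1/((-57/90 - 131)*123) = 1/((-57*1/90 - 131)*123) = 1/((-19/30 - 131)*123) = 1/(-3949/30*123) = 1/(-161909/10) = -10/161909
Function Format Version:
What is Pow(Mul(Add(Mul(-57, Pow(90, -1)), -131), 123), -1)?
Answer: Rational(-10, 161909) ≈ -6.1763e-5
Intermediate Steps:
Pow(Mul(Add(Mul(-57, Pow(90, -1)), -131), 123), -1) = Pow(Mul(Add(Mul(-57, Rational(1, 90)), -131), 123), -1) = Pow(Mul(Add(Rational(-19, 30), -131), 123), -1) = Pow(Mul(Rational(-3949, 30), 123), -1) = Pow(Rational(-161909, 10), -1) = Rational(-10, 161909)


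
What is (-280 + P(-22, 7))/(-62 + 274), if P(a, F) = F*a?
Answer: -217/106 ≈ -2.0472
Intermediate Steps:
(-280 + P(-22, 7))/(-62 + 274) = (-280 + 7*(-22))/(-62 + 274) = (-280 - 154)/212 = -434*1/212 = -217/106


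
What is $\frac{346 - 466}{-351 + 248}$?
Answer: $\frac{120}{103} \approx 1.165$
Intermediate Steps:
$\frac{346 - 466}{-351 + 248} = - \frac{120}{-103} = \left(-120\right) \left(- \frac{1}{103}\right) = \frac{120}{103}$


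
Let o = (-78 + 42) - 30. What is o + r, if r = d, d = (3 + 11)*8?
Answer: 46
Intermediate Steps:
d = 112 (d = 14*8 = 112)
r = 112
o = -66 (o = -36 - 30 = -66)
o + r = -66 + 112 = 46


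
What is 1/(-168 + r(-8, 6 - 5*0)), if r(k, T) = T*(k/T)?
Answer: -1/176 ≈ -0.0056818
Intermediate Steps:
r(k, T) = k
1/(-168 + r(-8, 6 - 5*0)) = 1/(-168 - 8) = 1/(-176) = -1/176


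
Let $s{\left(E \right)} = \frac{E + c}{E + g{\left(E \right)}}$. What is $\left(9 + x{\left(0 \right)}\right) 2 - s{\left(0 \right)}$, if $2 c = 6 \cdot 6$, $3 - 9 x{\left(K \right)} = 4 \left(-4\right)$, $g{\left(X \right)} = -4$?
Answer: $\frac{481}{18} \approx 26.722$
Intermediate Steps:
$x{\left(K \right)} = \frac{19}{9}$ ($x{\left(K \right)} = \frac{1}{3} - \frac{4 \left(-4\right)}{9} = \frac{1}{3} - - \frac{16}{9} = \frac{1}{3} + \frac{16}{9} = \frac{19}{9}$)
$c = 18$ ($c = \frac{6 \cdot 6}{2} = \frac{1}{2} \cdot 36 = 18$)
$s{\left(E \right)} = \frac{18 + E}{-4 + E}$ ($s{\left(E \right)} = \frac{E + 18}{E - 4} = \frac{18 + E}{-4 + E}$)
$\left(9 + x{\left(0 \right)}\right) 2 - s{\left(0 \right)} = \left(9 + \frac{19}{9}\right) 2 - \frac{18 + 0}{-4 + 0} = \frac{100}{9} \cdot 2 - \frac{1}{-4} \cdot 18 = \frac{200}{9} - \left(- \frac{1}{4}\right) 18 = \frac{200}{9} - - \frac{9}{2} = \frac{200}{9} + \frac{9}{2} = \frac{481}{18}$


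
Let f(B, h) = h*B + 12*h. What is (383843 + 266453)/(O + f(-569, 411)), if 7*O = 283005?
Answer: -1138018/329871 ≈ -3.4499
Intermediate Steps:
f(B, h) = 12*h + B*h (f(B, h) = B*h + 12*h = 12*h + B*h)
O = 283005/7 (O = (1/7)*283005 = 283005/7 ≈ 40429.)
(383843 + 266453)/(O + f(-569, 411)) = (383843 + 266453)/(283005/7 + 411*(12 - 569)) = 650296/(283005/7 + 411*(-557)) = 650296/(283005/7 - 228927) = 650296/(-1319484/7) = 650296*(-7/1319484) = -1138018/329871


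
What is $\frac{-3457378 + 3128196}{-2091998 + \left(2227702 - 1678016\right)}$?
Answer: $\frac{164591}{771156} \approx 0.21343$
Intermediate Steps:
$\frac{-3457378 + 3128196}{-2091998 + \left(2227702 - 1678016\right)} = - \frac{329182}{-2091998 + 549686} = - \frac{329182}{-1542312} = \left(-329182\right) \left(- \frac{1}{1542312}\right) = \frac{164591}{771156}$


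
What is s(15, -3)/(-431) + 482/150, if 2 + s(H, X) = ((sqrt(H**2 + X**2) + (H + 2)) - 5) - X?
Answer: 102896/32325 - 3*sqrt(26)/431 ≈ 3.1477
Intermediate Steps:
s(H, X) = -5 + H + sqrt(H**2 + X**2) - X (s(H, X) = -2 + (((sqrt(H**2 + X**2) + (H + 2)) - 5) - X) = -2 + (((sqrt(H**2 + X**2) + (2 + H)) - 5) - X) = -2 + (((2 + H + sqrt(H**2 + X**2)) - 5) - X) = -2 + ((-3 + H + sqrt(H**2 + X**2)) - X) = -2 + (-3 + H + sqrt(H**2 + X**2) - X) = -5 + H + sqrt(H**2 + X**2) - X)
s(15, -3)/(-431) + 482/150 = (-5 + 15 + sqrt(15**2 + (-3)**2) - 1*(-3))/(-431) + 482/150 = (-5 + 15 + sqrt(225 + 9) + 3)*(-1/431) + 482*(1/150) = (-5 + 15 + sqrt(234) + 3)*(-1/431) + 241/75 = (-5 + 15 + 3*sqrt(26) + 3)*(-1/431) + 241/75 = (13 + 3*sqrt(26))*(-1/431) + 241/75 = (-13/431 - 3*sqrt(26)/431) + 241/75 = 102896/32325 - 3*sqrt(26)/431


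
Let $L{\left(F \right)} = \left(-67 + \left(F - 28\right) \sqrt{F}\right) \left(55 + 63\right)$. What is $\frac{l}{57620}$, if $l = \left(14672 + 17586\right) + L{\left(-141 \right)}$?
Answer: $\frac{6088}{14405} - \frac{9971 i \sqrt{141}}{28810} \approx 0.42263 - 4.1096 i$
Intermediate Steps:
$L{\left(F \right)} = -7906 + 118 \sqrt{F} \left(-28 + F\right)$ ($L{\left(F \right)} = \left(-67 + \left(F - 28\right) \sqrt{F}\right) 118 = \left(-67 + \left(-28 + F\right) \sqrt{F}\right) 118 = \left(-67 + \sqrt{F} \left(-28 + F\right)\right) 118 = -7906 + 118 \sqrt{F} \left(-28 + F\right)$)
$l = 24352 - 19942 i \sqrt{141}$ ($l = \left(14672 + 17586\right) - \left(7906 + 3304 i \sqrt{141} + 16638 i \sqrt{141}\right) = 32258 - \left(7906 + 3304 i \sqrt{141} - - 16638 i \sqrt{141}\right) = 32258 - \left(7906 + 19942 i \sqrt{141}\right) = 24352 - 19942 i \sqrt{141} \approx 24352.0 - 2.368 \cdot 10^{5} i$)
$\frac{l}{57620} = \frac{24352 - 19942 i \sqrt{141}}{57620} = \left(24352 - 19942 i \sqrt{141}\right) \frac{1}{57620} = \frac{6088}{14405} - \frac{9971 i \sqrt{141}}{28810}$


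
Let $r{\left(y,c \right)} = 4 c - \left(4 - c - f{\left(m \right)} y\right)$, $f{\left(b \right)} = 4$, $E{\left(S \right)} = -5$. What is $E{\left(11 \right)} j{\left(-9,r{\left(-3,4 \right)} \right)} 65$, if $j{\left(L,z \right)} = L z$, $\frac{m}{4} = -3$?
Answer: $11700$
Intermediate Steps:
$m = -12$ ($m = 4 \left(-3\right) = -12$)
$r{\left(y,c \right)} = -4 + 4 y + 5 c$ ($r{\left(y,c \right)} = 4 c - \left(4 - c - 4 y\right) = 4 c + \left(-4 + c + 4 y\right) = -4 + 4 y + 5 c$)
$E{\left(11 \right)} j{\left(-9,r{\left(-3,4 \right)} \right)} 65 = - 5 \left(- 9 \left(-4 + 4 \left(-3\right) + 5 \cdot 4\right)\right) 65 = - 5 \left(- 9 \left(-4 - 12 + 20\right)\right) 65 = - 5 \left(\left(-9\right) 4\right) 65 = \left(-5\right) \left(-36\right) 65 = 180 \cdot 65 = 11700$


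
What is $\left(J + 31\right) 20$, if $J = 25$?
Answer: $1120$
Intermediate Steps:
$\left(J + 31\right) 20 = \left(25 + 31\right) 20 = 56 \cdot 20 = 1120$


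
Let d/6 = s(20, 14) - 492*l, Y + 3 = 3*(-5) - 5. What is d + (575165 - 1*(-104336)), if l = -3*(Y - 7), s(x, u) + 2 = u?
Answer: 413893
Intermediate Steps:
Y = -23 (Y = -3 + (3*(-5) - 5) = -3 + (-15 - 5) = -3 - 20 = -23)
s(x, u) = -2 + u
l = 90 (l = -3*(-23 - 7) = -3*(-30) = 90)
d = -265608 (d = 6*((-2 + 14) - 492*90) = 6*(12 - 44280) = 6*(-44268) = -265608)
d + (575165 - 1*(-104336)) = -265608 + (575165 - 1*(-104336)) = -265608 + (575165 + 104336) = -265608 + 679501 = 413893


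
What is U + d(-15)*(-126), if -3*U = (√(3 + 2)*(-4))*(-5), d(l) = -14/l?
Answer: -588/5 - 20*√5/3 ≈ -132.51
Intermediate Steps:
U = -20*√5/3 (U = -√(3 + 2)*(-4)*(-5)/3 = -√5*(-4)*(-5)/3 = -(-4*√5)*(-5)/3 = -20*√5/3 ≈ -14.907)
U + d(-15)*(-126) = -20*√5/3 - 14/(-15)*(-126) = -20*√5/3 - 14*(-1/15)*(-126) = -20*√5/3 + (14/15)*(-126) = -20*√5/3 - 588/5 = -588/5 - 20*√5/3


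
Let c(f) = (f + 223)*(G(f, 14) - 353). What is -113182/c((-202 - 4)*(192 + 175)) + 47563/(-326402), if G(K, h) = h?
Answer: -1252343047967/8340707305362 ≈ -0.15015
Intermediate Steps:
c(f) = -75597 - 339*f (c(f) = (f + 223)*(14 - 353) = (223 + f)*(-339) = -75597 - 339*f)
-113182/c((-202 - 4)*(192 + 175)) + 47563/(-326402) = -113182/(-75597 - 339*(-202 - 4)*(192 + 175)) + 47563/(-326402) = -113182/(-75597 - (-69834)*367) + 47563*(-1/326402) = -113182/(-75597 - 339*(-75602)) - 47563/326402 = -113182/(-75597 + 25629078) - 47563/326402 = -113182/25553481 - 47563/326402 = -1252343047967/8340707305362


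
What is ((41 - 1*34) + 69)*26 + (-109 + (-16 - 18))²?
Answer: 22425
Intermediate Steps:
((41 - 1*34) + 69)*26 + (-109 + (-16 - 18))² = ((41 - 34) + 69)*26 + (-109 - 34)² = (7 + 69)*26 + (-143)² = 76*26 + 20449 = 1976 + 20449 = 22425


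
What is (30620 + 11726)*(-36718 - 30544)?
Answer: -2848276652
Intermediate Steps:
(30620 + 11726)*(-36718 - 30544) = 42346*(-67262) = -2848276652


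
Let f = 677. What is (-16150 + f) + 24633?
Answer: 9160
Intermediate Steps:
(-16150 + f) + 24633 = (-16150 + 677) + 24633 = -15473 + 24633 = 9160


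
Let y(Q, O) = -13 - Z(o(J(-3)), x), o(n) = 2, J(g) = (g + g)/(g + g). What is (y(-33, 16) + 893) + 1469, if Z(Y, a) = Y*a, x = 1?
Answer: 2347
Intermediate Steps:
J(g) = 1 (J(g) = (2*g)/((2*g)) = (2*g)*(1/(2*g)) = 1)
y(Q, O) = -15 (y(Q, O) = -13 - 2 = -15)
(y(-33, 16) + 893) + 1469 = (-15 + 893) + 1469 = 878 + 1469 = 2347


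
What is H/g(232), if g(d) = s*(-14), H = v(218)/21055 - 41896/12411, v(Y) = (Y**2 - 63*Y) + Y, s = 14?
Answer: 115011748/12804366645 ≈ 0.0089822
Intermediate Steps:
v(Y) = Y**2 - 62*Y
H = -460046992/261313605 (H = (218*(-62 + 218))/21055 - 41896/12411 = (218*156)*(1/21055) - 41896*1/12411 = 34008*(1/21055) - 41896/12411 = 34008/21055 - 41896/12411 = -460046992/261313605 ≈ -1.7605)
g(d) = -196 (g(d) = 14*(-14) = -196)
H/g(232) = -460046992/261313605/(-196) = -460046992/261313605*(-1/196) = 115011748/12804366645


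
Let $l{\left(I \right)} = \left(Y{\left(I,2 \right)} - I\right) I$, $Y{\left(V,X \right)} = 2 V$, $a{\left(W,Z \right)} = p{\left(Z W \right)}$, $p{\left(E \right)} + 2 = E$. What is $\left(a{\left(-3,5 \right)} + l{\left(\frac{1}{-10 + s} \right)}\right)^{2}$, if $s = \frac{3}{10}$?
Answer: $\frac{25552981609}{88529281} \approx 288.64$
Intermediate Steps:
$p{\left(E \right)} = -2 + E$
$a{\left(W,Z \right)} = -2 + W Z$ ($a{\left(W,Z \right)} = -2 + Z W = -2 + W Z$)
$s = \frac{3}{10}$ ($s = 3 \cdot \frac{1}{10} = \frac{3}{10} \approx 0.3$)
$l{\left(I \right)} = I^{2}$ ($l{\left(I \right)} = \left(2 I - I\right) I = I I = I^{2}$)
$\left(a{\left(-3,5 \right)} + l{\left(\frac{1}{-10 + s} \right)}\right)^{2} = \left(\left(-2 - 15\right) + \left(\frac{1}{-10 + \frac{3}{10}}\right)^{2}\right)^{2} = \left(\left(-2 - 15\right) + \left(\frac{1}{- \frac{97}{10}}\right)^{2}\right)^{2} = \left(-17 + \left(- \frac{10}{97}\right)^{2}\right)^{2} = \left(-17 + \frac{100}{9409}\right)^{2} = \left(- \frac{159853}{9409}\right)^{2} = \frac{25552981609}{88529281}$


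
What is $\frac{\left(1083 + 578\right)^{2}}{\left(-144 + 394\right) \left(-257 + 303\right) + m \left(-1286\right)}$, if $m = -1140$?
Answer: $\frac{2758921}{1477540} \approx 1.8672$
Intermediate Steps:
$\frac{\left(1083 + 578\right)^{2}}{\left(-144 + 394\right) \left(-257 + 303\right) + m \left(-1286\right)} = \frac{\left(1083 + 578\right)^{2}}{\left(-144 + 394\right) \left(-257 + 303\right) - -1466040} = \frac{1661^{2}}{250 \cdot 46 + 1466040} = \frac{2758921}{11500 + 1466040} = \frac{2758921}{1477540}$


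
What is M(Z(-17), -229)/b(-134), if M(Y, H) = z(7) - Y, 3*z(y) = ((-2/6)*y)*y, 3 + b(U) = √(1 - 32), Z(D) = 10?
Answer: 139/120 + 139*I*√31/360 ≈ 1.1583 + 2.1498*I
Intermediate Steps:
b(U) = -3 + I*√31 (b(U) = -3 + √(1 - 32) = -3 + √(-31) = -3 + I*√31)
z(y) = -y²/9 (z(y) = (((-2/6)*y)*y)/3 = (((-2*⅙)*y)*y)/3 = ((-y/3)*y)/3 = (-y²/3)/3 = -y²/9)
M(Y, H) = -49/9 - Y (M(Y, H) = -⅑*7² - Y = -⅑*49 - Y = -49/9 - Y)
M(Z(-17), -229)/b(-134) = (-49/9 - 1*10)/(-3 + I*√31) = (-49/9 - 10)/(-3 + I*√31) = -139/(9*(-3 + I*√31))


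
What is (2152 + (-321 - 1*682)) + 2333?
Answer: 3482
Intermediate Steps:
(2152 + (-321 - 1*682)) + 2333 = (2152 + (-321 - 682)) + 2333 = (2152 - 1003) + 2333 = 1149 + 2333 = 3482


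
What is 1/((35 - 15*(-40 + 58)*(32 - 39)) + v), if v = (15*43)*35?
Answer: 1/24500 ≈ 4.0816e-5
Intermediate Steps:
v = 22575 (v = 645*35 = 22575)
1/((35 - 15*(-40 + 58)*(32 - 39)) + v) = 1/((35 - 15*(-40 + 58)*(32 - 39)) + 22575) = 1/((35 - 270*(-7)) + 22575) = 1/((35 - 15*(-126)) + 22575) = 1/((35 + 1890) + 22575) = 1/(1925 + 22575) = 1/24500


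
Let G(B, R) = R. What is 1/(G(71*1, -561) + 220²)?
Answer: 1/47839 ≈ 2.0903e-5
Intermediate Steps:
1/(G(71*1, -561) + 220²) = 1/(-561 + 220²) = 1/(-561 + 48400) = 1/47839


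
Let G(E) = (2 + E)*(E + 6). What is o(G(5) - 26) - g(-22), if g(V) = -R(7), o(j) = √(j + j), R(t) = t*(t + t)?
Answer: 98 + √102 ≈ 108.10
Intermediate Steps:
G(E) = (2 + E)*(6 + E)
R(t) = 2*t² (R(t) = t*(2*t) = 2*t²)
o(j) = √2*√j (o(j) = √(2*j) = √2*√j)
g(V) = -98 (g(V) = -2*7² = -2*49 = -1*98 = -98)
o(G(5) - 26) - g(-22) = √2*√((12 + 5² + 8*5) - 26) - 1*(-98) = √2*√((12 + 25 + 40) - 26) + 98 = √2*√(77 - 26) + 98 = √2*√51 + 98 = √102 + 98 = 98 + √102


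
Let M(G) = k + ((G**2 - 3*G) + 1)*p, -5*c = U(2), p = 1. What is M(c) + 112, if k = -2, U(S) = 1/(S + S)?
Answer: 44461/400 ≈ 111.15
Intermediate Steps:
U(S) = 1/(2*S)
c = -1/20 (c = -1/(10*2) = -1/5*1/4 = -1/20 ≈ -0.050000)
M(G) = -1 + G**2 - 3*G (M(G) = -2 + ((G**2 - 3*G) + 1)*1 = -2 + (1 + G**2 - 3*G)*1 = -2 + (1 + G**2 - 3*G) = -1 + G**2 - 3*G)
M(c) + 112 = (-1 + (-1/20)**2 - 3*(-1/20)) + 112 = (-1 + 1/400 + 3/20) + 112 = -339/400 + 112 = 44461/400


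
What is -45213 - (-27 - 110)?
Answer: -45076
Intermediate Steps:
-45213 - (-27 - 110) = -45213 - 1*(-137) = -45213 + 137 = -45076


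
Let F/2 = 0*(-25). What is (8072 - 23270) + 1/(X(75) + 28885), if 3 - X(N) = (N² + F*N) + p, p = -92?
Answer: -354949289/23355 ≈ -15198.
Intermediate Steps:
F = 0 (F = 2*(0*(-25)) = 2*0 = 0)
X(N) = 95 - N² (X(N) = 3 - ((N² + 0*N) - 92) = 3 - ((N² + 0) - 92) = 3 - (N² - 92) = 3 - (-92 + N²) = 3 + (92 - N²) = 95 - N²)
(8072 - 23270) + 1/(X(75) + 28885) = (8072 - 23270) + 1/((95 - 1*75²) + 28885) = -15198 + 1/((95 - 1*5625) + 28885) = -15198 + 1/((95 - 5625) + 28885) = -15198 + 1/(-5530 + 28885) = -15198 + 1/23355 = -354949289/23355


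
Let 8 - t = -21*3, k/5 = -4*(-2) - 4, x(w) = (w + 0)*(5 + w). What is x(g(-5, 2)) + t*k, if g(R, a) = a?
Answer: 1434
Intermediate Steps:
x(w) = w*(5 + w)
k = 20 (k = 5*(-4*(-2) - 4) = 5*(8 - 4) = 5*4 = 20)
t = 71 (t = 8 - (-21)*3 = 8 - 1*(-63) = 8 + 63 = 71)
x(g(-5, 2)) + t*k = 2*(5 + 2) + 71*20 = 2*7 + 1420 = 14 + 1420 = 1434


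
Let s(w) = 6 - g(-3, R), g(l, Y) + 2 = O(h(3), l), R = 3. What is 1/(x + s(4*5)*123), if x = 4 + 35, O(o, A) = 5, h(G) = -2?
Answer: 1/408 ≈ 0.0024510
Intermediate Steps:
g(l, Y) = 3 (g(l, Y) = -2 + 5 = 3)
x = 39
s(w) = 3 (s(w) = 6 - 1*3 = 6 - 3 = 3)
1/(x + s(4*5)*123) = 1/(39 + 3*123) = 1/(39 + 369) = 1/408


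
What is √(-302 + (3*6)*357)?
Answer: 2*√1531 ≈ 78.256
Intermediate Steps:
√(-302 + (3*6)*357) = √(-302 + 18*357) = √(-302 + 6426) = √6124 = 2*√1531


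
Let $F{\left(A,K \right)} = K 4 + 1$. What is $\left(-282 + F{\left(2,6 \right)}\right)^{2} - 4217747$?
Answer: $-4151698$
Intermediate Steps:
$F{\left(A,K \right)} = 1 + 4 K$ ($F{\left(A,K \right)} = 4 K + 1 = 1 + 4 K$)
$\left(-282 + F{\left(2,6 \right)}\right)^{2} - 4217747 = \left(-282 + \left(1 + 4 \cdot 6\right)\right)^{2} - 4217747 = \left(-282 + \left(1 + 24\right)\right)^{2} - 4217747 = \left(-282 + 25\right)^{2} - 4217747 = \left(-257\right)^{2} - 4217747 = 66049 - 4217747 = -4151698$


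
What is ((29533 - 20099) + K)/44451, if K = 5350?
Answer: 448/1347 ≈ 0.33259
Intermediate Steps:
((29533 - 20099) + K)/44451 = ((29533 - 20099) + 5350)/44451 = (9434 + 5350)*(1/44451) = 14784*(1/44451) = 448/1347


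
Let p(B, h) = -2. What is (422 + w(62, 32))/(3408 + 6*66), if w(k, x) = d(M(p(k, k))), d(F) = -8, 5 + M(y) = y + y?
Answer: 69/634 ≈ 0.10883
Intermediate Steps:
M(y) = -5 + 2*y (M(y) = -5 + (y + y) = -5 + 2*y)
w(k, x) = -8
(422 + w(62, 32))/(3408 + 6*66) = (422 - 8)/(3408 + 6*66) = 414/(3408 + 396) = 414/3804 = 414*(1/3804) = 69/634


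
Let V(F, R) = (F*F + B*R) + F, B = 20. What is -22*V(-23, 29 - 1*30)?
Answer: -10692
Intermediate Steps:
V(F, R) = F + F² + 20*R (V(F, R) = (F*F + 20*R) + F = (F² + 20*R) + F = F + F² + 20*R)
-22*V(-23, 29 - 1*30) = -22*(-23 + (-23)² + 20*(29 - 1*30)) = -22*(-23 + 529 + 20*(29 - 30)) = -22*(-23 + 529 + 20*(-1)) = -22*(-23 + 529 - 20) = -22*486 = -10692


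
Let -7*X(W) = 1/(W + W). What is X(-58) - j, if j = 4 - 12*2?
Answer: 16241/812 ≈ 20.001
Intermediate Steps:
X(W) = -1/(14*W) (X(W) = -1/(7*(W + W)) = -1/(2*W)/7 = -1/(14*W))
j = -20 (j = 4 - 24 = -20)
X(-58) - j = -1/14/(-58) - 1*(-20) = -1/14*(-1/58) + 20 = 1/812 + 20 = 16241/812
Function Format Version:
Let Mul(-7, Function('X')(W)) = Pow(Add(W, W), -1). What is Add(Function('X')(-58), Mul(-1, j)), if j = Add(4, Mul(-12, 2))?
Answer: Rational(16241, 812) ≈ 20.001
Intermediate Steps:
Function('X')(W) = Mul(Rational(-1, 14), Pow(W, -1)) (Function('X')(W) = Mul(Rational(-1, 7), Pow(Add(W, W), -1)) = Mul(Rational(-1, 7), Pow(Mul(2, W), -1)) = Mul(Rational(-1, 7), Mul(Rational(1, 2), Pow(W, -1))) = Mul(Rational(-1, 14), Pow(W, -1)))
j = -20 (j = Add(4, -24) = -20)
Add(Function('X')(-58), Mul(-1, j)) = Add(Mul(Rational(-1, 14), Pow(-58, -1)), Mul(-1, -20)) = Add(Mul(Rational(-1, 14), Rational(-1, 58)), 20) = Add(Rational(1, 812), 20) = Rational(16241, 812)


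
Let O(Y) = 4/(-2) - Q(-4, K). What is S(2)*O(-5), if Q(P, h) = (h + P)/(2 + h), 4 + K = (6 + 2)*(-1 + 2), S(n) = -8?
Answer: 16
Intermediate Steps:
K = 4 (K = -4 + (6 + 2)*(-1 + 2) = -4 + 8*1 = -4 + 8 = 4)
Q(P, h) = (P + h)/(2 + h)
O(Y) = -2 (O(Y) = 4/(-2) - (-4 + 4)/(2 + 4) = 4*(-½) - 0/6 = -2 - 0/6 = -2 - 1*0 = -2 + 0 = -2)
S(2)*O(-5) = -8*(-2) = 16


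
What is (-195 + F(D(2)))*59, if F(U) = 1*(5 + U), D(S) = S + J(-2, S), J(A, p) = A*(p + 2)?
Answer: -11564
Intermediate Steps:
J(A, p) = A*(2 + p)
D(S) = -4 - S (D(S) = S - 2*(2 + S) = S + (-4 - 2*S) = -4 - S)
F(U) = 5 + U
(-195 + F(D(2)))*59 = (-195 + (5 + (-4 - 1*2)))*59 = (-195 + (5 + (-4 - 2)))*59 = (-195 + (5 - 6))*59 = (-195 - 1)*59 = -196*59 = -11564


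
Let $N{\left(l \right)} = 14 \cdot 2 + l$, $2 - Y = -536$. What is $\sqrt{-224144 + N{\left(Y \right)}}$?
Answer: $3 i \sqrt{24842} \approx 472.84 i$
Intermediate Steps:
$Y = 538$ ($Y = 2 - -536 = 2 + 536 = 538$)
$N{\left(l \right)} = 28 + l$
$\sqrt{-224144 + N{\left(Y \right)}} = \sqrt{-224144 + \left(28 + 538\right)} = \sqrt{-224144 + 566} = \sqrt{-223578} = 3 i \sqrt{24842}$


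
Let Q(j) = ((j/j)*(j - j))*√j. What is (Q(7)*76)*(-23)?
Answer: 0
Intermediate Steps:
Q(j) = 0 (Q(j) = (1*0)*√j = 0*√j = 0)
(Q(7)*76)*(-23) = (0*76)*(-23) = 0*(-23) = 0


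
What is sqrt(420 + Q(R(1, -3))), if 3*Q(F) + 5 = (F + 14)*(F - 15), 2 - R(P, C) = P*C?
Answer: sqrt(355) ≈ 18.841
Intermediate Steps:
R(P, C) = 2 - C*P (R(P, C) = 2 - P*C = 2 - C*P)
Q(F) = -5/3 + (-15 + F)*(14 + F)/3 (Q(F) = -5/3 + ((F + 14)*(F - 15))/3 = -5/3 + ((14 + F)*(-15 + F))/3 = -5/3 + ((-15 + F)*(14 + F))/3 = -5/3 + (-15 + F)*(14 + F)/3)
sqrt(420 + Q(R(1, -3))) = sqrt(420 + (-215/3 - (2 - 1*(-3)*1)/3 + (2 - 1*(-3)*1)**2/3)) = sqrt(420 + (-215/3 - (2 + 3)/3 + (2 + 3)**2/3)) = sqrt(420 + (-215/3 - 1/3*5 + (1/3)*5**2)) = sqrt(420 + (-215/3 - 5/3 + (1/3)*25)) = sqrt(420 + (-215/3 - 5/3 + 25/3)) = sqrt(420 - 65) = sqrt(355)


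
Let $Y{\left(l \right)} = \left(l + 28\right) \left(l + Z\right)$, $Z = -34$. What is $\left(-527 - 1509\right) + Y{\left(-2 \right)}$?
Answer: $-2972$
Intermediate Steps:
$Y{\left(l \right)} = \left(-34 + l\right) \left(28 + l\right)$ ($Y{\left(l \right)} = \left(l + 28\right) \left(l - 34\right) = \left(28 + l\right) \left(-34 + l\right) = \left(-34 + l\right) \left(28 + l\right)$)
$\left(-527 - 1509\right) + Y{\left(-2 \right)} = \left(-527 - 1509\right) - \left(940 - 4\right) = \left(-527 - 1509\right) + \left(-952 + 4 + 12\right) = -2036 - 936 = -2972$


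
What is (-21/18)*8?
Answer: -28/3 ≈ -9.3333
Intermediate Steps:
(-21/18)*8 = ((1/18)*(-21))*8 = -7/6*8 = -28/3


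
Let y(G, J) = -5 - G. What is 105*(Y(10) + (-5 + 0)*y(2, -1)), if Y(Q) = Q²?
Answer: 14175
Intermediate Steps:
105*(Y(10) + (-5 + 0)*y(2, -1)) = 105*(10² + (-5 + 0)*(-5 - 1*2)) = 105*(100 - 5*(-5 - 2)) = 105*(100 - 5*(-7)) = 105*(100 + 35) = 105*135 = 14175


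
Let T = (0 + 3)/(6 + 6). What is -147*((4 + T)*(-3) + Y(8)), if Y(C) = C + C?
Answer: -1911/4 ≈ -477.75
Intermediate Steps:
Y(C) = 2*C
T = ¼ (T = 3/12 = 3*(1/12) = ¼ ≈ 0.25000)
-147*((4 + T)*(-3) + Y(8)) = -147*((4 + ¼)*(-3) + 2*8) = -147*((17/4)*(-3) + 16) = -147*(-51/4 + 16) = -147*13/4 = -1911/4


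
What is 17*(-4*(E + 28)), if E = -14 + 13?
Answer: -1836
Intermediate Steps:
E = -1
17*(-4*(E + 28)) = 17*(-4*(-1 + 28)) = 17*(-4*27) = 17*(-108) = -1836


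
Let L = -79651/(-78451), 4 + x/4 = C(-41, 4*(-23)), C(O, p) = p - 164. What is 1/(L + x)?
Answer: -78451/81509389 ≈ -0.00096248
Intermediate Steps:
C(O, p) = -164 + p
x = -1040 (x = -16 + 4*(-164 + 4*(-23)) = -16 + 4*(-164 - 92) = -16 + 4*(-256) = -16 - 1024 = -1040)
L = 79651/78451 (L = -79651*(-1/78451) = 79651/78451 ≈ 1.0153)
1/(L + x) = 1/(79651/78451 - 1040) = 1/(-81509389/78451) = -78451/81509389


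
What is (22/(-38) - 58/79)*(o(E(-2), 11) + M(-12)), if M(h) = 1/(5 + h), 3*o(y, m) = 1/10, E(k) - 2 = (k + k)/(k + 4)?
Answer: 15111/105070 ≈ 0.14382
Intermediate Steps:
E(k) = 2 + 2*k/(4 + k) (E(k) = 2 + (k + k)/(k + 4) = 2 + (2*k)/(4 + k) = 2 + 2*k/(4 + k))
o(y, m) = 1/30 (o(y, m) = (1/3)/10 = (1/3)*(1/10) = 1/30)
(22/(-38) - 58/79)*(o(E(-2), 11) + M(-12)) = (22/(-38) - 58/79)*(1/30 + 1/(5 - 12)) = (22*(-1/38) - 58*1/79)*(1/30 + 1/(-7)) = (-11/19 - 58/79)*(1/30 - 1/7) = -1971/1501*(-23/210) = 15111/105070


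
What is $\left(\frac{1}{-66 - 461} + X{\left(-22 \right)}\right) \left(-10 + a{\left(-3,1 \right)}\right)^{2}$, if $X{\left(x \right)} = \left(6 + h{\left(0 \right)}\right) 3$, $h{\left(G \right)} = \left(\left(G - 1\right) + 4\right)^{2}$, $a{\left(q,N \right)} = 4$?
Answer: $\frac{853704}{527} \approx 1619.9$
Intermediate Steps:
$h{\left(G \right)} = \left(3 + G\right)^{2}$ ($h{\left(G \right)} = \left(\left(-1 + G\right) + 4\right)^{2} = \left(3 + G\right)^{2}$)
$X{\left(x \right)} = 45$ ($X{\left(x \right)} = \left(6 + \left(3 + 0\right)^{2}\right) 3 = \left(6 + 3^{2}\right) 3 = \left(6 + 9\right) 3 = 15 \cdot 3 = 45$)
$\left(\frac{1}{-66 - 461} + X{\left(-22 \right)}\right) \left(-10 + a{\left(-3,1 \right)}\right)^{2} = \left(\frac{1}{-66 - 461} + 45\right) \left(-10 + 4\right)^{2} = \left(\frac{1}{-527} + 45\right) \left(-6\right)^{2} = \left(- \frac{1}{527} + 45\right) 36 = \frac{23714}{527} \cdot 36 = \frac{853704}{527}$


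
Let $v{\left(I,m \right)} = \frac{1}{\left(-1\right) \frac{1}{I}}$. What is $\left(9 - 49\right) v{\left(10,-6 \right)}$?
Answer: $400$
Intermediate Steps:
$v{\left(I,m \right)} = - I$
$\left(9 - 49\right) v{\left(10,-6 \right)} = \left(9 - 49\right) \left(\left(-1\right) 10\right) = \left(-40\right) \left(-10\right) = 400$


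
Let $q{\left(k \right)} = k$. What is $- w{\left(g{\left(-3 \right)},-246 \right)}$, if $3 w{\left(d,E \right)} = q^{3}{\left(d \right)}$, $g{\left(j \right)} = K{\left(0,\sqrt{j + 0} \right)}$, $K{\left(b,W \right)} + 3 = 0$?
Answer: $9$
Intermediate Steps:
$K{\left(b,W \right)} = -3$ ($K{\left(b,W \right)} = -3 + 0 = -3$)
$g{\left(j \right)} = -3$
$w{\left(d,E \right)} = \frac{d^{3}}{3}$
$- w{\left(g{\left(-3 \right)},-246 \right)} = - \frac{\left(-3\right)^{3}}{3} = - \frac{-27}{3} = \left(-1\right) \left(-9\right) = 9$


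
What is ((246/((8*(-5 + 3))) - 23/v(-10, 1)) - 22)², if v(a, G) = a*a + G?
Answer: 923126689/652864 ≈ 1414.0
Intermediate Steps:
v(a, G) = G + a² (v(a, G) = a² + G = G + a²)
((246/((8*(-5 + 3))) - 23/v(-10, 1)) - 22)² = ((246/((8*(-5 + 3))) - 23/(1 + (-10)²)) - 22)² = ((246/((8*(-2))) - 23/(1 + 100)) - 22)² = ((246/(-16) - 23/101) - 22)² = ((246*(-1/16) - 23*1/101) - 22)² = ((-123/8 - 23/101) - 22)² = (-12607/808 - 22)² = (-30383/808)² = 923126689/652864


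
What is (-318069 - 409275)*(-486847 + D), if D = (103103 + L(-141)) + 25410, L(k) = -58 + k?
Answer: 260776826352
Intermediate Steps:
D = 128314 (D = (103103 + (-58 - 141)) + 25410 = (103103 - 199) + 25410 = 102904 + 25410 = 128314)
(-318069 - 409275)*(-486847 + D) = (-318069 - 409275)*(-486847 + 128314) = -727344*(-358533) = 260776826352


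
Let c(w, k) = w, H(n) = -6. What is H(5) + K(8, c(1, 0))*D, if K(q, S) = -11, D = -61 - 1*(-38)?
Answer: 247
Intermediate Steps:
D = -23 (D = -61 + 38 = -23)
H(5) + K(8, c(1, 0))*D = -6 - 11*(-23) = -6 + 253 = 247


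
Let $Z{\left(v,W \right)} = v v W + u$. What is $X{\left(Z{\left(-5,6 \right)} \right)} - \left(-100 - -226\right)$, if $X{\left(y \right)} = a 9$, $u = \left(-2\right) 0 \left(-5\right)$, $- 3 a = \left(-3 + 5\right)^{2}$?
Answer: $-138$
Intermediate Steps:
$a = - \frac{4}{3}$ ($a = - \frac{\left(-3 + 5\right)^{2}}{3} = - \frac{2^{2}}{3} = \left(- \frac{1}{3}\right) 4 = - \frac{4}{3} \approx -1.3333$)
$u = 0$ ($u = 0 \left(-5\right) = 0$)
$Z{\left(v,W \right)} = W v^{2}$ ($Z{\left(v,W \right)} = v v W + 0 = v^{2} W + 0 = W v^{2} + 0 = W v^{2}$)
$X{\left(y \right)} = -12$ ($X{\left(y \right)} = \left(- \frac{4}{3}\right) 9 = -12$)
$X{\left(Z{\left(-5,6 \right)} \right)} - \left(-100 - -226\right) = -12 - \left(-100 - -226\right) = -12 - \left(-100 + 226\right) = -12 - 126 = -138$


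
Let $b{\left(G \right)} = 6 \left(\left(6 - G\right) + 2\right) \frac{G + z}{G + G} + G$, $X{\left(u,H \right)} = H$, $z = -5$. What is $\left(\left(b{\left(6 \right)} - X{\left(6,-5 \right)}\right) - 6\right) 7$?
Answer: $42$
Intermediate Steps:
$b{\left(G \right)} = G + \frac{\left(-5 + G\right) \left(48 - 6 G\right)}{2 G}$ ($b{\left(G \right)} = 6 \left(\left(6 - G\right) + 2\right) \frac{G - 5}{G + G} + G = 6 \left(8 - G\right) \frac{-5 + G}{2 G} + G = \left(48 - 6 G\right) \left(-5 + G\right) \frac{1}{2 G} + G = \left(48 - 6 G\right) \frac{-5 + G}{2 G} + G = \frac{\left(-5 + G\right) \left(48 - 6 G\right)}{2 G} + G = G + \frac{\left(-5 + G\right) \left(48 - 6 G\right)}{2 G}$)
$\left(\left(b{\left(6 \right)} - X{\left(6,-5 \right)}\right) - 6\right) 7 = \left(\left(\left(39 - \frac{120}{6} - 12\right) - -5\right) - 6\right) 7 = \left(\left(\left(39 - 20 - 12\right) + 5\right) - 6\right) 7 = \left(\left(7 + 5\right) - 6\right) 7 = \left(12 - 6\right) 7 = 6 \cdot 7 = 42$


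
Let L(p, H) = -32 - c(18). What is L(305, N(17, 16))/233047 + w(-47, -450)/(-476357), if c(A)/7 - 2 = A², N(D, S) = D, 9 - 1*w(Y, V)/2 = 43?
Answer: -63908406/6530209987 ≈ -0.0097866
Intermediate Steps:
w(Y, V) = -68 (w(Y, V) = 18 - 2*43 = 18 - 86 = -68)
c(A) = 14 + 7*A²
L(p, H) = -2314 (L(p, H) = -32 - (14 + 7*18²) = -32 - (14 + 7*324) = -32 - (14 + 2268) = -32 - 1*2282 = -32 - 2282 = -2314)
L(305, N(17, 16))/233047 + w(-47, -450)/(-476357) = -2314/233047 - 68/(-476357) = -2314*1/233047 - 68*(-1/476357) = -2314/233047 + 4/28021 = -63908406/6530209987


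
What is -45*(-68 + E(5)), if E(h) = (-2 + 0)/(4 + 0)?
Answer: 6165/2 ≈ 3082.5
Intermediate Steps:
E(h) = -½ (E(h) = -2/4 = -2*¼ = -½)
-45*(-68 + E(5)) = -45*(-68 - ½) = -45*(-137/2) = 6165/2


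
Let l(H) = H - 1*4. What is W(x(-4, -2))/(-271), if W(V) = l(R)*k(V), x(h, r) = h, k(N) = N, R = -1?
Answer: -20/271 ≈ -0.073801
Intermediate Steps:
l(H) = -4 + H (l(H) = H - 4 = -4 + H)
W(V) = -5*V (W(V) = (-4 - 1)*V = -5*V)
W(x(-4, -2))/(-271) = -5*(-4)/(-271) = 20*(-1/271) = -20/271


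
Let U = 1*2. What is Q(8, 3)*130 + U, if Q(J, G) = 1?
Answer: 132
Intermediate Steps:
U = 2
Q(8, 3)*130 + U = 1*130 + 2 = 130 + 2 = 132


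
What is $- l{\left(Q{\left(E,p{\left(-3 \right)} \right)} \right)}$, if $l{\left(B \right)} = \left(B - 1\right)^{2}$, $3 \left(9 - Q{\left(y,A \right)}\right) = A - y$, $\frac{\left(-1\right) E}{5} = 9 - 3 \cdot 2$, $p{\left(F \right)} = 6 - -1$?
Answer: $- \frac{4}{9} \approx -0.44444$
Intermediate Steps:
$p{\left(F \right)} = 7$ ($p{\left(F \right)} = 6 + 1 = 7$)
$E = -15$ ($E = - 5 \left(9 - 3 \cdot 2\right) = - 5 \left(9 - 6\right) = \left(-5\right) 3 = -15$)
$Q{\left(y,A \right)} = 9 - \frac{A}{3} + \frac{y}{3}$ ($Q{\left(y,A \right)} = 9 - \frac{A - y}{3} = 9 - \left(- \frac{y}{3} + \frac{A}{3}\right) = 9 - \frac{A}{3} + \frac{y}{3}$)
$l{\left(B \right)} = \left(-1 + B\right)^{2}$
$- l{\left(Q{\left(E,p{\left(-3 \right)} \right)} \right)} = - \left(-1 + \left(9 - \frac{7}{3} + \frac{1}{3} \left(-15\right)\right)\right)^{2} = - \left(-1 - - \frac{5}{3}\right)^{2} = - \left(-1 + \frac{5}{3}\right)^{2} = - \left(\frac{2}{3}\right)^{2} = \left(-1\right) \frac{4}{9} = - \frac{4}{9}$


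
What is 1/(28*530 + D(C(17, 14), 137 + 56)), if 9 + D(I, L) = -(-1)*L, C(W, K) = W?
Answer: 1/15024 ≈ 6.6560e-5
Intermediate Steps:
D(I, L) = -9 + L (D(I, L) = -9 - (-1)*L = -9 + L)
1/(28*530 + D(C(17, 14), 137 + 56)) = 1/(28*530 + (-9 + (137 + 56))) = 1/(14840 + (-9 + 193)) = 1/(14840 + 184) = 1/15024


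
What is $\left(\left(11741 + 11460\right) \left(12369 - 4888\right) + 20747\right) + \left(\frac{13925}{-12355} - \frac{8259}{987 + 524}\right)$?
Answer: $\frac{648120057146344}{3733681} \approx 1.7359 \cdot 10^{8}$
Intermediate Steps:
$\left(\left(11741 + 11460\right) \left(12369 - 4888\right) + 20747\right) + \left(\frac{13925}{-12355} - \frac{8259}{987 + 524}\right) = \left(23201 \cdot 7481 + 20747\right) + \left(13925 \left(- \frac{1}{12355}\right) - \frac{8259}{1511}\right) = \left(173566681 + 20747\right) - \frac{24616124}{3733681} = 173587428 - \frac{24616124}{3733681} = \frac{648120057146344}{3733681}$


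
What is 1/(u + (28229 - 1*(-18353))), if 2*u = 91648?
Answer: 1/92406 ≈ 1.0822e-5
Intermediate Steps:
u = 45824 (u = (½)*91648 = 45824)
1/(u + (28229 - 1*(-18353))) = 1/(45824 + (28229 - 1*(-18353))) = 1/(45824 + (28229 + 18353)) = 1/(45824 + 46582) = 1/92406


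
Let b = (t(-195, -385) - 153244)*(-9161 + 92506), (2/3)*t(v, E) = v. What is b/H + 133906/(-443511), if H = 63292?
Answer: -11350793611895639/56141396424 ≈ -2.0218e+5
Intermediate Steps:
t(v, E) = 3*v/2
b = -25592999185/2 (b = ((3/2)*(-195) - 153244)*(-9161 + 92506) = (-585/2 - 153244)*83345 = -307073/2*83345 = -25592999185/2 ≈ -1.2796e+10)
b/H + 133906/(-443511) = -25592999185/2/63292 + 133906/(-443511) = -25592999185/2*1/63292 + 133906*(-1/443511) = -25592999185/126584 - 133906/443511 = -11350793611895639/56141396424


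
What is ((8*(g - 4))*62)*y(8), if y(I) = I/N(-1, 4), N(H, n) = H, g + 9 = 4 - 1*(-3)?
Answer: 23808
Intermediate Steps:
g = -2 (g = -9 + (4 - 1*(-3)) = -9 + (4 + 3) = -9 + 7 = -2)
y(I) = -I (y(I) = I/(-1) = I*(-1) = -I)
((8*(g - 4))*62)*y(8) = ((8*(-2 - 4))*62)*(-1*8) = ((8*(-6))*62)*(-8) = -48*62*(-8) = -2976*(-8) = 23808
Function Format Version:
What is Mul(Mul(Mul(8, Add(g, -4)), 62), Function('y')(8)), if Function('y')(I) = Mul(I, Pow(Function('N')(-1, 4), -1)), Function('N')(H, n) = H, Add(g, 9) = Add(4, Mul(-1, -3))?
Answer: 23808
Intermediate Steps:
g = -2 (g = Add(-9, Add(4, Mul(-1, -3))) = Add(-9, Add(4, 3)) = Add(-9, 7) = -2)
Function('y')(I) = Mul(-1, I) (Function('y')(I) = Mul(I, Pow(-1, -1)) = Mul(I, -1) = Mul(-1, I))
Mul(Mul(Mul(8, Add(g, -4)), 62), Function('y')(8)) = Mul(Mul(Mul(8, Add(-2, -4)), 62), Mul(-1, 8)) = Mul(Mul(Mul(8, -6), 62), -8) = Mul(Mul(-48, 62), -8) = Mul(-2976, -8) = 23808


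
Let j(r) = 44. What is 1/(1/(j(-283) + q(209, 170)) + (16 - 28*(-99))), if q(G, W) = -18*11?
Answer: 154/429351 ≈ 0.00035868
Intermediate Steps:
q(G, W) = -198
1/(1/(j(-283) + q(209, 170)) + (16 - 28*(-99))) = 1/(1/(44 - 198) + (16 - 28*(-99))) = 1/(1/(-154) + (16 + 2772)) = 1/(-1/154 + 2788) = 1/(429351/154) = 154/429351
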